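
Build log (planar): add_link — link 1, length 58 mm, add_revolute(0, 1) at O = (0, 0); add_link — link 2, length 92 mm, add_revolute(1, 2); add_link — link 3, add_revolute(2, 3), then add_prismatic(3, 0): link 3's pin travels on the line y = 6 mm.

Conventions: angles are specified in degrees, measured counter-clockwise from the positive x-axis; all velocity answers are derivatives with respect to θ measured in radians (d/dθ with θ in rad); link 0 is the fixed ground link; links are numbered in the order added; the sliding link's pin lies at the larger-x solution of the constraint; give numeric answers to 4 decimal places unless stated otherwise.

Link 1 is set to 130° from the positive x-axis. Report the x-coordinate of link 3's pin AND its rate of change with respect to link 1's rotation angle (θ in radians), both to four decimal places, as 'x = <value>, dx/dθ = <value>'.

geometry: r = 58 mm, L = 92 mm, e = 6 mm
crank pin P = (r cos θ, r sin θ) = (-37.281681, 44.430578)
h = r sin θ − e = 44.430578 − 6 = 38.430578
x = r cos θ + √(L² − h²) = -37.281681 + 83.588819 = 46.307138
dx/dθ = −r sin θ − h·r cos θ/√(L² − h²) (θ in radians; h = 38.430578) = -27.290049

x = 46.3071, dx/dθ = -27.2900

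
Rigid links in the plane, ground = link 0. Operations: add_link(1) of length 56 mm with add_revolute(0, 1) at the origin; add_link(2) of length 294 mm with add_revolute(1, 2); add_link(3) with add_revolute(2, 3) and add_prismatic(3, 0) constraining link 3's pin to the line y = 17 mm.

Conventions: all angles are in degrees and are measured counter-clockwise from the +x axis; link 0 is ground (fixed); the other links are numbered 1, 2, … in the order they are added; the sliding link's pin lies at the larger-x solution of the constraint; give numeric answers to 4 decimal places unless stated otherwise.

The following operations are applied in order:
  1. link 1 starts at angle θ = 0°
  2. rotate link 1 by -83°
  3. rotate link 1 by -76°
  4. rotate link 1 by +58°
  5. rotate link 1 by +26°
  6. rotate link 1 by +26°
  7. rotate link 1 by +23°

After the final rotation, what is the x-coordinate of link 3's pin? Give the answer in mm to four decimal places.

geometry: r = 56 mm, L = 294 mm, e = 17 mm; θ starts at 0°
rotate link 1 by -83°: θ ← 0° -83° = -83°
rotate link 1 by -76°: θ ← -83° -76° = -159°
rotate link 1 by +58°: θ ← -159° +58° = -101°
rotate link 1 by +26°: θ ← -101° +26° = -75°
rotate link 1 by +26°: θ ← -75° +26° = -49°
rotate link 1 by +23°: θ ← -49° +23° = -26°
crank pin P = (r cos θ, r sin θ) = (50.332467, -24.548784)
h = r sin θ − e = -24.548784 − 17 = -41.548784
x = r cos θ + √(L² − h²) = 50.332467 + 291.049306 = 341.381773

341.3818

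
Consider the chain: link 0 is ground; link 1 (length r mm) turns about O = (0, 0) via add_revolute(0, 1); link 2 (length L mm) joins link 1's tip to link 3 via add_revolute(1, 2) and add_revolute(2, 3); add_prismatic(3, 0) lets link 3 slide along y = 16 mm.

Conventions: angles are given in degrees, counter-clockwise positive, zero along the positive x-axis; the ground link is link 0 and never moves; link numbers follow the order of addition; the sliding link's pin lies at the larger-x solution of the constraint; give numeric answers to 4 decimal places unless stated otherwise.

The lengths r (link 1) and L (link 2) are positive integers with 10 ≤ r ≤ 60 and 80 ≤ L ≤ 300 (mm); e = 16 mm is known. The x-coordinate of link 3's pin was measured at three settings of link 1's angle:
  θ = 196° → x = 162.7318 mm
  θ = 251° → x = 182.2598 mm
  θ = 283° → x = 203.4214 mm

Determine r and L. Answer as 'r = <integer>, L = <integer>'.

constraint per measurement: (x − r cos θ)² + (r sin θ − e)² = L²
subtracting the θ₁ and θ₂ equations cancels the r² and L² terms:
r = (x₁² − x₂²) / (2[(x₁cos θ₁ + e sin θ₁) − (x₂cos θ₂ + e sin θ₂)]) = 39.0000 → r = 39
L² = (x₁ − r cos θ₁)² + (r sin θ₁ − e)² = 40804.0061 → L = 202.0000 → L = 202
check at θ₃=283°: x = 203.4214 (printed 203.4214) ✓

r = 39, L = 202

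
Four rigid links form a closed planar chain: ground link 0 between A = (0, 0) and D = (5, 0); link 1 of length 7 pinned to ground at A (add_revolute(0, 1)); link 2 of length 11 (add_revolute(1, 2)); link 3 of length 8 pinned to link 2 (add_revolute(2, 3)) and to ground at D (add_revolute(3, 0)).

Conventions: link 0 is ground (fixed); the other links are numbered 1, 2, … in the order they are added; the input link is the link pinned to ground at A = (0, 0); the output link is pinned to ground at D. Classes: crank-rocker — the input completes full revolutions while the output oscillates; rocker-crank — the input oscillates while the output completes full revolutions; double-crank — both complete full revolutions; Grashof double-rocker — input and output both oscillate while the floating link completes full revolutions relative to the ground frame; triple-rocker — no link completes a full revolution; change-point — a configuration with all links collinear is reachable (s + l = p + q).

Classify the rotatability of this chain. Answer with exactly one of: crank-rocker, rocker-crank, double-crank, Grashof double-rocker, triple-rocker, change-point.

lengths: ground=5, input=7, coupler=11, output=8
sorted: s=5 (shortest), l=11 (longest), p+q=15
s + l = 16 vs p + q = 15
s + l > p + q → non-Grashof → no link fully rotates → triple-rocker

triple-rocker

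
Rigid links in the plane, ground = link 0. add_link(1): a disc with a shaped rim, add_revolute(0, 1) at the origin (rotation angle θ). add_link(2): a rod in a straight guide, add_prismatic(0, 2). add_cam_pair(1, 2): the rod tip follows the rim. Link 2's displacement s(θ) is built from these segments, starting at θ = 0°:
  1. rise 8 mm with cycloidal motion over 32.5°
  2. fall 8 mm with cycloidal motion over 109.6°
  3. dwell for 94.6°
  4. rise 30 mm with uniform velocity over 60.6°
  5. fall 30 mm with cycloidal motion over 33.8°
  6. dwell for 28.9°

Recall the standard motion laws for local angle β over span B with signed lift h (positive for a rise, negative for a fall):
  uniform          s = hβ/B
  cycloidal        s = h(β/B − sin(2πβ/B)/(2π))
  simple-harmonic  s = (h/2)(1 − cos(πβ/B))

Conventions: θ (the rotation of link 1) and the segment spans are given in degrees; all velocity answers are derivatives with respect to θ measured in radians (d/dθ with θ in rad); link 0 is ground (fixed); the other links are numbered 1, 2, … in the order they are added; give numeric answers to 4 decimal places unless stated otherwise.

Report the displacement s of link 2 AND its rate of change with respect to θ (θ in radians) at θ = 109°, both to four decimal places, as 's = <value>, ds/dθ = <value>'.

segment 1 (0° to 32.5°, cycloidal, h = 8) is passed completely: s = 0.0000 + (8) = 8.0000
θ = 109° falls in segment 2 (32.5° to 142.1°, cycloidal, h = -8): β = 109 − 32.5 = 76.5°, B = 109.6°; Δs = -8·(0.6980 − sin(2π·0.6980)/(2π)) = -6.7898; s = 8.0000 − 6.7898 = 1.2102
velocity in seg [32.5°–142.1°] (cycloidal), θ in radians: β = 76.5° = 1.3352 rad, B = 109.6° = 1.9129 rad; ds/dθ = (h/B)(1 − cos(2πβ/B)) = ((-8)/1.9129)(1 − cos(2π·0.6980)) = -5.524597 mm/rad

s = 1.2102, ds/dθ = -5.5246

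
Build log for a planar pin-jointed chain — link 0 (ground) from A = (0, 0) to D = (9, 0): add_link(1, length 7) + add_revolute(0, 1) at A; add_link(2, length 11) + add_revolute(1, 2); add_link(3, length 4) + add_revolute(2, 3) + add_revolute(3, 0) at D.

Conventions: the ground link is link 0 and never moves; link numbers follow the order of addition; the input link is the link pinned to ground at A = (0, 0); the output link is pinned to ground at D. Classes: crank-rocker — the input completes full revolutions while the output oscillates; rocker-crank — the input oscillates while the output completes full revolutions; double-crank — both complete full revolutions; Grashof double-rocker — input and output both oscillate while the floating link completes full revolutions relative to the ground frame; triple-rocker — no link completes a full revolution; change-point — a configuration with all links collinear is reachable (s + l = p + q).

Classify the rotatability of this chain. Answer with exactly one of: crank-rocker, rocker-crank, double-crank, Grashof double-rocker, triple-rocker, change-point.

lengths: ground=9, input=7, coupler=11, output=4
sorted: s=4 (shortest), l=11 (longest), p+q=16
s + l = 15 vs p + q = 16
s + l < p + q (Grashof) with shortest = output link → rocker-crank

rocker-crank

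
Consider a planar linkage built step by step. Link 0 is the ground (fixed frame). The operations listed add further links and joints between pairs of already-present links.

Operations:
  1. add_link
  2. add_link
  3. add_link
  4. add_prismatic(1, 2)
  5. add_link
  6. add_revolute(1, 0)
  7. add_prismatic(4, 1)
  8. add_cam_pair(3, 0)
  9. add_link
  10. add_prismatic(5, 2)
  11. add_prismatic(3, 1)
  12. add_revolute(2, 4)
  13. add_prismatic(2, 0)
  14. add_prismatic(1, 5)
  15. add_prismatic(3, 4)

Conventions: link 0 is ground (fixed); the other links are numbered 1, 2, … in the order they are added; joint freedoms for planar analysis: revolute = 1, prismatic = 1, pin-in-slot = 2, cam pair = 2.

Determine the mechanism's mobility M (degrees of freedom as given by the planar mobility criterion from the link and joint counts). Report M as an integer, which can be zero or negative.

L=1 J1=0 J2=0
add link → L=2 J1=0 J2=0
add link → L=3 J1=0 J2=0
add link → L=4 J1=0 J2=0
P@1,2 dof=1 J1 → L=4 J1=1 J2=0
add link → L=5 J1=1 J2=0
R@1,0 dof=1 J1 → L=5 J1=2 J2=0
P@4,1 dof=1 J1 → L=5 J1=3 J2=0
C@3,0 dof=2 J2 → L=5 J1=3 J2=1
add link → L=6 J1=3 J2=1
P@5,2 dof=1 J1 → L=6 J1=4 J2=1
P@3,1 dof=1 J1 → L=6 J1=5 J2=1
R@2,4 dof=1 J1 → L=6 J1=6 J2=1
P@2,0 dof=1 J1 → L=6 J1=7 J2=1
P@1,5 dof=1 J1 → L=6 J1=8 J2=1
P@3,4 dof=1 J1 → L=6 J1=9 J2=1
M=3(L−1)−2J1−J2=3·5−2·9−1=-4

M = -4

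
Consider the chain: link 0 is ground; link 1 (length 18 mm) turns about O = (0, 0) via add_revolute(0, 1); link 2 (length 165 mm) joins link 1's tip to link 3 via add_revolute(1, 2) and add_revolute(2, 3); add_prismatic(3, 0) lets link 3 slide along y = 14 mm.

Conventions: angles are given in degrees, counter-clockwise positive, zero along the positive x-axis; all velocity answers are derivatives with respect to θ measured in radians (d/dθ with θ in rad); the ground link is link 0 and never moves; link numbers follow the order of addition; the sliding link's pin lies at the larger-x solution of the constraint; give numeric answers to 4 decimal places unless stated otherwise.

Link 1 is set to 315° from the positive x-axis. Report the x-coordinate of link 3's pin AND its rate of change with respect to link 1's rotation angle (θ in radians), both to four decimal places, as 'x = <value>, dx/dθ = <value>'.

geometry: r = 18 mm, L = 165 mm, e = 14 mm
crank pin P = (r cos θ, r sin θ) = (12.727922, -12.727922)
h = r sin θ − e = -12.727922 − 14 = -26.727922
x = r cos θ + √(L² − h²) = 12.727922 + 162.820816 = 175.548738
dx/dθ = −r sin θ − h·r cos θ/√(L² − h²) (θ in radians; h = -26.727922) = 14.817280

x = 175.5487, dx/dθ = 14.8173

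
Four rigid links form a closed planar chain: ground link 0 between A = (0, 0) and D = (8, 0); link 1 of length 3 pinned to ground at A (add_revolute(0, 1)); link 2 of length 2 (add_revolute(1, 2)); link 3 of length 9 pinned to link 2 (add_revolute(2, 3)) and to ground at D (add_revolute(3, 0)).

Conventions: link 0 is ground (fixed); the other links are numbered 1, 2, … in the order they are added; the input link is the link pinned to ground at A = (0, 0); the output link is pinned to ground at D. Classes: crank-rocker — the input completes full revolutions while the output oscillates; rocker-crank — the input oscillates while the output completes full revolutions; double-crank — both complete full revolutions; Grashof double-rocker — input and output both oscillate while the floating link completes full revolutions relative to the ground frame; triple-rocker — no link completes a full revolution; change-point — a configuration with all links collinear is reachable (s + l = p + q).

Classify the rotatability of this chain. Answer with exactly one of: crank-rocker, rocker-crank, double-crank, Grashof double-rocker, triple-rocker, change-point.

lengths: ground=8, input=3, coupler=2, output=9
sorted: s=2 (shortest), l=9 (longest), p+q=11
s + l = 11 vs p + q = 11
s + l = p + q → change-point (collinear configuration reachable)

change-point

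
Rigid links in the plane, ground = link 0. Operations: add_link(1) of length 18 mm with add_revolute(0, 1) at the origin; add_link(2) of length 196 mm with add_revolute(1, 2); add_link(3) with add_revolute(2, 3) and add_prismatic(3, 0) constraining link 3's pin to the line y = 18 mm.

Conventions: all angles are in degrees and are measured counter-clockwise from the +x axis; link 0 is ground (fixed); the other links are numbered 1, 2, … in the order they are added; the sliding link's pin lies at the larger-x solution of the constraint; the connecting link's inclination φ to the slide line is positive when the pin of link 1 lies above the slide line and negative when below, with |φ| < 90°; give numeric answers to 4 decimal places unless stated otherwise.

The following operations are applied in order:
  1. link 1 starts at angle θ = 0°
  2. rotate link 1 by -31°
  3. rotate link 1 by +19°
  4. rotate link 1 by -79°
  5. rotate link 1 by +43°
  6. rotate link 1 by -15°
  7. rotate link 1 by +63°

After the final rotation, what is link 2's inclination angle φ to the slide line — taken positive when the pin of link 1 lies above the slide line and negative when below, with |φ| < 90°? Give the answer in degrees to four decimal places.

geometry: r = 18 mm, L = 196 mm, e = 18 mm; θ starts at 0°
rotate link 1 by -31°: θ ← 0° -31° = -31°
rotate link 1 by +19°: θ ← -31° +19° = -12°
rotate link 1 by -79°: θ ← -12° -79° = -91°
rotate link 1 by +43°: θ ← -91° +43° = -48°
rotate link 1 by -15°: θ ← -48° -15° = -63°
rotate link 1 by +63°: θ ← -63° +63° = 0°
h = r sin θ − e = 0.000000 − 18 = -18.000000
sin φ = h / L = -18.000000 / 196 = -0.09183673
φ = arcsin(-0.09183673) = -5.269282°

-5.2693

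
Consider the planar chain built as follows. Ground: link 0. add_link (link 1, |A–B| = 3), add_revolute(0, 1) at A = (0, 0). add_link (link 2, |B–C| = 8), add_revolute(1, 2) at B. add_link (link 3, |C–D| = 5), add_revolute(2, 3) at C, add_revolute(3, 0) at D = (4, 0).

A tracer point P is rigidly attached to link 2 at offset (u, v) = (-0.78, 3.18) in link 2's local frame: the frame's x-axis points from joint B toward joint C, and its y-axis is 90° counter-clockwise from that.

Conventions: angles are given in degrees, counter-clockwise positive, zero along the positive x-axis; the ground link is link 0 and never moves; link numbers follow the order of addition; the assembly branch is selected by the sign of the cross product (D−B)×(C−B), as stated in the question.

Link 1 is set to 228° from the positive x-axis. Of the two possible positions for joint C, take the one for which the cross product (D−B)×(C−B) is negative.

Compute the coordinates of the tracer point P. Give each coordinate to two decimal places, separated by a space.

A=(0,0), D=(4.00,0)
B = A + 3.00·(cos228°, sin228°) = (-2.0074, -2.2294)
|BD| = 6.4077
circle(B,8.00) ∩ circle(D,5.00): a=6.2471, h=4.9974
  candidates: C₊=(2.1106,4.6293) cross=32.022; C₋=(5.5881,-4.7411) cross=-32.022
  branch - wants cross < 0 → take C=(5.5881,-4.7411) (cross=-32.022)
ex = (C−B)/|BC| = (0.9494,-0.3140); ey = (0.3140,0.9494)
P = B + -0.78·ex + 3.18·ey = (-1.7496,1.0347)

-1.75 1.03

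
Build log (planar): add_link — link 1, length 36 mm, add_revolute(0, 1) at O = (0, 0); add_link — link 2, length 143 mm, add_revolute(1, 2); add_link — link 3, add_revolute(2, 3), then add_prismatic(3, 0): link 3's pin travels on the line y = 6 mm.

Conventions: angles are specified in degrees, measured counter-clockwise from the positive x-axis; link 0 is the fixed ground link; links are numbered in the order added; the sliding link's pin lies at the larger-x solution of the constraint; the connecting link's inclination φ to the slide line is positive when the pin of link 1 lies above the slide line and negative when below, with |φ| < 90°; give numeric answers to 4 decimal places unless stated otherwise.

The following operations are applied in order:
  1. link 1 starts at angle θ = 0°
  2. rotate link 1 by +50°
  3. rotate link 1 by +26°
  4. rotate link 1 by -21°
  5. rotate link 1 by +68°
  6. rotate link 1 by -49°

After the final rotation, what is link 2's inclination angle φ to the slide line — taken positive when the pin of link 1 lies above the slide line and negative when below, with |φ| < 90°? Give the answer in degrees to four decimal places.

geometry: r = 36 mm, L = 143 mm, e = 6 mm; θ starts at 0°
rotate link 1 by +50°: θ ← 0° +50° = 50°
rotate link 1 by +26°: θ ← 50° +26° = 76°
rotate link 1 by -21°: θ ← 76° -21° = 55°
rotate link 1 by +68°: θ ← 55° +68° = 123°
rotate link 1 by -49°: θ ← 123° -49° = 74°
h = r sin θ − e = 34.605421 − 6 = 28.605421
sin φ = h / L = 28.605421 / 143 = 0.20003791
φ = arcsin(0.20003791) = 11.539176°

11.5392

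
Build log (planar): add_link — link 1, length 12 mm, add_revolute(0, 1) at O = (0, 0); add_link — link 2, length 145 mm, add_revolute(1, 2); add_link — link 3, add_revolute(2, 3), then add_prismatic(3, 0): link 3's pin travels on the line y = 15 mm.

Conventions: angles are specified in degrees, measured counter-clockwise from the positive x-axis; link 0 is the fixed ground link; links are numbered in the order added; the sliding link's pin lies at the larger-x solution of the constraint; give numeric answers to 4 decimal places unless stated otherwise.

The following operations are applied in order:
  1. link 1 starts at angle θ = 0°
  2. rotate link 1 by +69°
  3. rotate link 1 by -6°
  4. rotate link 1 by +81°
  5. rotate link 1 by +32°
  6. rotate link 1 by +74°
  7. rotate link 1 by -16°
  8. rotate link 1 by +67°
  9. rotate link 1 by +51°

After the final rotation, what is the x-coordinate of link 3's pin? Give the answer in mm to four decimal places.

geometry: r = 12 mm, L = 145 mm, e = 15 mm; θ starts at 0°
rotate link 1 by +69°: θ ← 0° +69° = 69°
rotate link 1 by -6°: θ ← 69° -6° = 63°
rotate link 1 by +81°: θ ← 63° +81° = 144°
rotate link 1 by +32°: θ ← 144° +32° = 176°
rotate link 1 by +74°: θ ← 176° +74° = 250°
rotate link 1 by -16°: θ ← 250° -16° = 234°
rotate link 1 by +67°: θ ← 234° +67° = 301°
rotate link 1 by +51°: θ ← 301° +51° = 352°
crank pin P = (r cos θ, r sin θ) = (11.883217, -1.670077)
h = r sin θ − e = -1.670077 − 15 = -16.670077
x = r cos θ + √(L² − h²) = 11.883217 + 144.038566 = 155.921783

155.9218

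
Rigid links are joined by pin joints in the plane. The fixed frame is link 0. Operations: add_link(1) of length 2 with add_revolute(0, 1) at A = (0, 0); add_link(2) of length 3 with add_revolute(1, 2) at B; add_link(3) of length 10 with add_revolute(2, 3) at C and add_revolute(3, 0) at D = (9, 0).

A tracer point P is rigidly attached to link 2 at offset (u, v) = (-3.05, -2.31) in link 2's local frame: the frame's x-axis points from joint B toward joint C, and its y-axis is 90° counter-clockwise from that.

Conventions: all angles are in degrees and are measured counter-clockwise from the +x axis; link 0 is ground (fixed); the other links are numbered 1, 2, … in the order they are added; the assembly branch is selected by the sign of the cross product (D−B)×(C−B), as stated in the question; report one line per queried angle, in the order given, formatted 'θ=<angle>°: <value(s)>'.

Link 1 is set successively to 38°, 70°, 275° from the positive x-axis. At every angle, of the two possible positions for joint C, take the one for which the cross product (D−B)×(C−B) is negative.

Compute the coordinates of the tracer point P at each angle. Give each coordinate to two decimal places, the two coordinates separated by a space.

A=(0,0), D=(9.00,0)
θ=38°: B = A + 2.00·(cos38°, sin38°) = (1.5760, 1.2313)
θ=38°: |BD| = 7.5254
θ=38°: circle(B,3.00) ∩ circle(D,10.00): a=-2.2835, h=1.9457
θ=38°:   candidates: C₊=(-0.3583,3.5244) cross=14.642; C₋=(-0.9951,-0.3145) cross=-14.642
θ=38°:   branch - wants cross < 0 → take C=(-0.9951,-0.3145) (cross=-14.642)
θ=38°: ex = (C−B)/|BC| = (-0.8570,-0.5153); ey = (0.5153,-0.8570)
θ=38°: P = B + -3.05·ex + -2.31·ey = (2.9997,4.7826)
θ=70°: B = A + 2.00·(cos70°, sin70°) = (0.6840, 1.8794)
θ=70°: |BD| = 8.5257
θ=70°: circle(B,3.00) ∩ circle(D,10.00): a=-1.0740, h=2.8012
θ=70°:   candidates: C₊=(0.2540,4.8484) cross=23.882; C₋=(-0.9810,-0.6161) cross=-23.882
θ=70°:   branch - wants cross < 0 → take C=(-0.9810,-0.6161) (cross=-23.882)
θ=70°: ex = (C−B)/|BC| = (-0.5550,-0.8318); ey = (0.8318,-0.5550)
θ=70°: P = B + -3.05·ex + -2.31·ey = (0.4553,5.6986)
θ=275°: B = A + 2.00·(cos275°, sin275°) = (0.1743, -1.9924)
θ=275°: |BD| = 9.0478
θ=275°: circle(B,3.00) ∩ circle(D,10.00): a=-0.5050, h=2.9572
θ=275°:   candidates: C₊=(-0.9695,0.7810) cross=26.756; C₋=(0.3329,-4.9882) cross=-26.756
θ=275°:   branch - wants cross < 0 → take C=(0.3329,-4.9882) (cross=-26.756)
θ=275°: ex = (C−B)/|BC| = (0.0529,-0.9986); ey = (0.9986,0.0529)
θ=275°: P = B + -3.05·ex + -2.31·ey = (-2.2937,0.9312)

θ=38°: 3.00 4.78
θ=70°: 0.46 5.70
θ=275°: -2.29 0.93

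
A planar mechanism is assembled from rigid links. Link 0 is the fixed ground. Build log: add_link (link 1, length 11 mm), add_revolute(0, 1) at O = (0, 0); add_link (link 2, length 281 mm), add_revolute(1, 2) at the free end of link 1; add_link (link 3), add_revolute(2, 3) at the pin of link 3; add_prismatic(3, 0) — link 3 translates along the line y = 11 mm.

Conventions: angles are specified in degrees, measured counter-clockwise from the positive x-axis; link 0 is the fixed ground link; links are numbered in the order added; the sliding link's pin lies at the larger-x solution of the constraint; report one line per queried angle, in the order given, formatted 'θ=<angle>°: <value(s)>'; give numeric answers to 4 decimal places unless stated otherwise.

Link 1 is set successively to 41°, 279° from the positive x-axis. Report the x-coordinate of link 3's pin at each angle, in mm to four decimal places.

geometry: r = 11 mm, L = 281 mm, e = 11 mm
θ=41°: crank pin P = (r cos θ, r sin θ) = (8.301805, 7.216649)
θ=41°: h = r sin θ − e = 7.216649 − 11 = -3.783351
θ=41°: x = r cos θ + √(L² − h²) = 8.301805 + 280.974530 = 289.276335
θ=279°: crank pin P = (r cos θ, r sin θ) = (1.720779, -10.864572)
θ=279°: h = r sin θ − e = -10.864572 − 11 = -21.864572
θ=279°: x = r cos θ + √(L² − h²) = 1.720779 + 280.148069 = 281.868848

θ=41°: 289.2763
θ=279°: 281.8688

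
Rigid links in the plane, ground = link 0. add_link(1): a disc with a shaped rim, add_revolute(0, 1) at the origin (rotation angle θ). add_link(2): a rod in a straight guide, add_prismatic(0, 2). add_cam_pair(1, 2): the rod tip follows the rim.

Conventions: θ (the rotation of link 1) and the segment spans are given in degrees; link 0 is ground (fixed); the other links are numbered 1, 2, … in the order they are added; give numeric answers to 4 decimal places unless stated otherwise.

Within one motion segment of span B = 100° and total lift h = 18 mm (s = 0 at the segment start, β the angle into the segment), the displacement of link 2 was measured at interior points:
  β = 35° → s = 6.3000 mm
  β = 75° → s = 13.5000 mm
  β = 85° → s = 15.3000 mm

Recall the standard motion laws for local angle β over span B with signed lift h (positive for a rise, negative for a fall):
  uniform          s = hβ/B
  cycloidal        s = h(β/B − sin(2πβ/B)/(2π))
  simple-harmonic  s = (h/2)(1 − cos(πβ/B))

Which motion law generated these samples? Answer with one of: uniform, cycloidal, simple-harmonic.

candidates at β/B = r: uniform s = h·r (linear in β); cycloidal s = h·(r − sin(2πr)/(2π)); simple-harmonic s = (h/2)(1 − cos(πr))
β=35°: printed 6.3000 | uniform 6.3000, cycloidal 3.9823, simple-harmonic 4.9141
β=75°: printed 13.5000 | uniform 13.5000, cycloidal 16.3648, simple-harmonic 15.3640
β=85°: printed 15.3000 | uniform 15.3000, cycloidal 17.6177, simple-harmonic 17.0191
only one law matches every sample → uniform

uniform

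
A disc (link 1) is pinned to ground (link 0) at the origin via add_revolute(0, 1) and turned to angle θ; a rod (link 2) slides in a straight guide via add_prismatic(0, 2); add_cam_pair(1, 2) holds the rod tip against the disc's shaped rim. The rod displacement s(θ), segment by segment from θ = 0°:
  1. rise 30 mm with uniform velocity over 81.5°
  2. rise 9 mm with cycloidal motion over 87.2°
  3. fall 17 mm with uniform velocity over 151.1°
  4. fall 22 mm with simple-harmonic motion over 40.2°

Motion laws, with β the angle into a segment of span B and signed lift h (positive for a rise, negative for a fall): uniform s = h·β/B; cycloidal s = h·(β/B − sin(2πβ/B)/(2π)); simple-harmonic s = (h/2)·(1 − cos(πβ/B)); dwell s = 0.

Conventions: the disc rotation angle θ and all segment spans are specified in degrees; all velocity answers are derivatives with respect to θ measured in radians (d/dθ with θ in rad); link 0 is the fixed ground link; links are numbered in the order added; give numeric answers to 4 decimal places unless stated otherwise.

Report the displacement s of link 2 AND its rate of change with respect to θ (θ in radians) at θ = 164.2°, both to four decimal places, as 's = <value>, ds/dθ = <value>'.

segment 1 (0° to 81.5°, uniform, h = 30) is passed completely: s = 0.0000 + (30) = 30.0000
θ = 164.2° falls in segment 2 (81.5° to 168.7°, cycloidal, h = 9): β = 164.2 − 81.5 = 82.7°, B = 87.2°; Δs = 9·(0.9484 − sin(2π·0.9484)/(2π)) = 8.9919; s = 30.0000 + 8.9919 = 38.9919
velocity in seg [81.5°–168.7°] (cycloidal), θ in radians: β = 82.7° = 1.4434 rad, B = 87.2° = 1.5219 rad; ds/dθ = (h/B)(1 − cos(2πβ/B)) = (9/1.5219)(1 − cos(2π·0.9484)) = 0.308150 mm/rad

s = 38.9919, ds/dθ = 0.3081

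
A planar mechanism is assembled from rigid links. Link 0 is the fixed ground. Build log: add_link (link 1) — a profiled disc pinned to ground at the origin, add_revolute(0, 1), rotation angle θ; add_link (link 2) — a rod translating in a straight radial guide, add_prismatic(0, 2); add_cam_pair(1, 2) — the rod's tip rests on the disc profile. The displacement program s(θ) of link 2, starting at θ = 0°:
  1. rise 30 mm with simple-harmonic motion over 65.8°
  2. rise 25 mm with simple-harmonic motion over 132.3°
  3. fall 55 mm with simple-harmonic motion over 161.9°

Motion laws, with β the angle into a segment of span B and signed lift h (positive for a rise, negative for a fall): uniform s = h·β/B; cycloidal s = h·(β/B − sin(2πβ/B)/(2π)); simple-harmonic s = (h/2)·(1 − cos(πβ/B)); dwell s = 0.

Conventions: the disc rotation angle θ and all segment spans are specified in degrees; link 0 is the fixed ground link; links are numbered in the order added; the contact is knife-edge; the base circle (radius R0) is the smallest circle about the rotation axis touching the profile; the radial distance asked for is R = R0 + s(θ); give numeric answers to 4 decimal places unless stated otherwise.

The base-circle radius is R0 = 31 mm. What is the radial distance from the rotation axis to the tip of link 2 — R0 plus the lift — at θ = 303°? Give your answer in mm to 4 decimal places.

seg 1 [0°–65.8°] simple-harmonic, h=30: full span → s += 30 → s = 30.0000
seg 2 [65.8°–198.1°] simple-harmonic, h=25: full span → s += 25 → s = 55.0000
seg 3 [198.1°–360°] simple-harmonic, h=-55: θ=303° here. β=104.9, B=161.9. -55/2·(1 − cos(π·0.6479)) = -39.8252 → s = 15.1748
R = R0 + s = 31 + 15.1748 = 46.1748

46.1748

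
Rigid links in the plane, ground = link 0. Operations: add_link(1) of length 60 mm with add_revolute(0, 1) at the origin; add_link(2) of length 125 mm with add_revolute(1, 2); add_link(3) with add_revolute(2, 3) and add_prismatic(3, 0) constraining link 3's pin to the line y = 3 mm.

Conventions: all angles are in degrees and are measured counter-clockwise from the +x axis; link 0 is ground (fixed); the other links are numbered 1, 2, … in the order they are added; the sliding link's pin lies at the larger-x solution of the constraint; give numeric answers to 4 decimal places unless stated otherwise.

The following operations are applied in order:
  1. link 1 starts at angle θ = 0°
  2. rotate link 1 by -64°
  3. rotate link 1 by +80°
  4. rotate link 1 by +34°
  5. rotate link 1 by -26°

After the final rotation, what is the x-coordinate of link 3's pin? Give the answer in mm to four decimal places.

geometry: r = 60 mm, L = 125 mm, e = 3 mm; θ starts at 0°
rotate link 1 by -64°: θ ← 0° -64° = -64°
rotate link 1 by +80°: θ ← -64° +80° = 16°
rotate link 1 by +34°: θ ← 16° +34° = 50°
rotate link 1 by -26°: θ ← 50° -26° = 24°
crank pin P = (r cos θ, r sin θ) = (54.812727, 24.404199)
h = r sin θ − e = 24.404199 − 3 = 21.404199
x = r cos θ + √(L² − h²) = 54.812727 + 123.153807 = 177.966535

177.9665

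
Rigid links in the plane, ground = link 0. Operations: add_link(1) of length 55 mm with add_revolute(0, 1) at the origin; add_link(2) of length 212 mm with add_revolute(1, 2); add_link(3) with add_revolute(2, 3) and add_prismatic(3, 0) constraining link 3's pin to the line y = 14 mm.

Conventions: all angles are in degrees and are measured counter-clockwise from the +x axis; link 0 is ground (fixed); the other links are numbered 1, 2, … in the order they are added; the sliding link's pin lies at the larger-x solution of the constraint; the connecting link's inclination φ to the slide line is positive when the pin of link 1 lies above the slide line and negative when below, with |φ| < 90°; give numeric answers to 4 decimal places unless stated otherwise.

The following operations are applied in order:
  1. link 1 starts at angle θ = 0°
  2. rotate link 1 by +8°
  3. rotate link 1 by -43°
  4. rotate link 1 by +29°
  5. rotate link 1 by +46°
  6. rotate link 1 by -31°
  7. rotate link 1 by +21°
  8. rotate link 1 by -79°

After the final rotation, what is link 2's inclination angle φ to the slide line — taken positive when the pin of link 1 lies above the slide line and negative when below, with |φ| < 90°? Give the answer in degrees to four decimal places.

geometry: r = 55 mm, L = 212 mm, e = 14 mm; θ starts at 0°
rotate link 1 by +8°: θ ← 0° +8° = 8°
rotate link 1 by -43°: θ ← 8° -43° = -35°
rotate link 1 by +29°: θ ← -35° +29° = -6°
rotate link 1 by +46°: θ ← -6° +46° = 40°
rotate link 1 by -31°: θ ← 40° -31° = 9°
rotate link 1 by +21°: θ ← 9° +21° = 30°
rotate link 1 by -79°: θ ← 30° -79° = -49°
h = r sin θ − e = -41.509027 − 14 = -55.509027
sin φ = h / L = -55.509027 / 212 = -0.26183503
φ = arcsin(-0.26183503) = -15.178974°

-15.1790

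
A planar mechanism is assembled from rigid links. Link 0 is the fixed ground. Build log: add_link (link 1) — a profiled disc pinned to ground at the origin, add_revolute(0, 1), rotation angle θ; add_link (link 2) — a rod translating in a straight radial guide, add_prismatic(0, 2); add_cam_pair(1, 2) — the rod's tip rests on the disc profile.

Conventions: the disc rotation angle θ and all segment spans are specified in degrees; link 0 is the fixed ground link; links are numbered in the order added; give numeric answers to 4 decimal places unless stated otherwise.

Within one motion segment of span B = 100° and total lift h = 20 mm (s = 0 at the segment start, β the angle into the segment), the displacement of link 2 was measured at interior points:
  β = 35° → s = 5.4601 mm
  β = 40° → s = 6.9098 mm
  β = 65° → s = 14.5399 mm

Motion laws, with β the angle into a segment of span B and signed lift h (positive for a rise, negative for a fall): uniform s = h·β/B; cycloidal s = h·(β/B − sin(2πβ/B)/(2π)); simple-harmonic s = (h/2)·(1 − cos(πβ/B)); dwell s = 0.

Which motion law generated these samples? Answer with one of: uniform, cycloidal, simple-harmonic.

candidates at β/B = r: uniform s = h·r (linear in β); cycloidal s = h·(r − sin(2πr)/(2π)); simple-harmonic s = (h/2)(1 − cos(πr))
β=35°: printed 5.4601 | uniform 7.0000, cycloidal 4.4248, simple-harmonic 5.4601
β=40°: printed 6.9098 | uniform 8.0000, cycloidal 6.1290, simple-harmonic 6.9098
β=65°: printed 14.5399 | uniform 13.0000, cycloidal 15.5752, simple-harmonic 14.5399
only one law matches every sample → simple-harmonic

simple-harmonic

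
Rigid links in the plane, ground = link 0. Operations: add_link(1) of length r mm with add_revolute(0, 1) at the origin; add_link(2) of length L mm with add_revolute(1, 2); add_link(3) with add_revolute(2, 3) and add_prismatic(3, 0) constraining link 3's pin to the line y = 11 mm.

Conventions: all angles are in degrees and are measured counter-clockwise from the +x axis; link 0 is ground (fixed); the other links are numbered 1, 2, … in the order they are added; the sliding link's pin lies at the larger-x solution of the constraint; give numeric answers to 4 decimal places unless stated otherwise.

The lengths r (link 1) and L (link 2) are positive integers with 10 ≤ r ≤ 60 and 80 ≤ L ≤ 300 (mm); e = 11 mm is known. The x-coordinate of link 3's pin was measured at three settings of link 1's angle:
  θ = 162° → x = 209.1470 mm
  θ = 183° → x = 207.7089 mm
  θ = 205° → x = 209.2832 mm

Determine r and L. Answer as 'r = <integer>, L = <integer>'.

constraint per measurement: (x − r cos θ)² + (r sin θ − e)² = L²
subtracting the θ₁ and θ₂ equations cancels the r² and L² terms:
r = (x₁² − x₂²) / (2[(x₁cos θ₁ + e sin θ₁) − (x₂cos θ₂ + e sin θ₂)]) = 24.0013 → r = 24
L² = (x₁ − r cos θ₁)² + (r sin θ₁ − e)² = 53824.0163 → L = 232.0000 → L = 232
check at θ₃=205°: x = 209.2832 (printed 209.2832) ✓

r = 24, L = 232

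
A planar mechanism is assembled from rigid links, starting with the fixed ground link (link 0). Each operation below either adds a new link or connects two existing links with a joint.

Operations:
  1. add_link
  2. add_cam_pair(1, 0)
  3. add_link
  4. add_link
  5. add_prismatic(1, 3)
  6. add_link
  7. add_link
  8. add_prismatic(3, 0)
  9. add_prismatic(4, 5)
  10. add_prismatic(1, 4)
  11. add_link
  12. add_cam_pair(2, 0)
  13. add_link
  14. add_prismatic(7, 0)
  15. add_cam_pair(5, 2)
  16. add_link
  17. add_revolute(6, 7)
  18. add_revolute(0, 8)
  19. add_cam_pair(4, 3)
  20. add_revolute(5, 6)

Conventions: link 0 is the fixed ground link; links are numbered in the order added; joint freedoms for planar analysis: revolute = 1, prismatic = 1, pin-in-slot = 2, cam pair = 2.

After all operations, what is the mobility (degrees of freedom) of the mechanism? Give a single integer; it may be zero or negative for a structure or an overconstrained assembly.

link 0 = ground. State L|J1|J2 = 1|0|0
+link1  2|0|0
C(1,0) f=2→J2  2|0|1
+link2  3|0|1
+link3  4|0|1
P(1,3) f=1→J1  4|1|1
+link4  5|1|1
+link5  6|1|1
P(3,0) f=1→J1  6|2|1
P(4,5) f=1→J1  6|3|1
P(1,4) f=1→J1  6|4|1
+link6  7|4|1
C(2,0) f=2→J2  7|4|2
+link7  8|4|2
P(7,0) f=1→J1  8|5|2
C(5,2) f=2→J2  8|5|3
+link8  9|5|3
R(6,7) f=1→J1  9|6|3
R(0,8) f=1→J1  9|7|3
C(4,3) f=2→J2  9|7|4
R(5,6) f=1→J1  9|8|4
M = 3(9−1)−2·8−4 = 24−16−4 = 4

M = 4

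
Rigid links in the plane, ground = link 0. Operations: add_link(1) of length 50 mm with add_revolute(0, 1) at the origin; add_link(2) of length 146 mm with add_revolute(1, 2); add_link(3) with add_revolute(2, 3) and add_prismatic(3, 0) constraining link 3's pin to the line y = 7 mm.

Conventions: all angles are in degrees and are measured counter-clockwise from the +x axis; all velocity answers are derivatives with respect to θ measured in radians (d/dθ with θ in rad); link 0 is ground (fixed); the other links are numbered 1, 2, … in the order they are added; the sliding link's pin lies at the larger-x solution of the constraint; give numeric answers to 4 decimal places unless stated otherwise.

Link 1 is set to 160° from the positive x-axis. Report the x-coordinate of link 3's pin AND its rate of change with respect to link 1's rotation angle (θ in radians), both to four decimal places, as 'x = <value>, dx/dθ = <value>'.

geometry: r = 50 mm, L = 146 mm, e = 7 mm
crank pin P = (r cos θ, r sin θ) = (-46.984631, 17.101007)
h = r sin θ − e = 17.101007 − 7 = 10.101007
x = r cos θ + √(L² − h²) = -46.984631 + 145.650162 = 98.665531
dx/dθ = −r sin θ − h·r cos θ/√(L² − h²) (θ in radians; h = 10.101007) = -13.842569

x = 98.6655, dx/dθ = -13.8426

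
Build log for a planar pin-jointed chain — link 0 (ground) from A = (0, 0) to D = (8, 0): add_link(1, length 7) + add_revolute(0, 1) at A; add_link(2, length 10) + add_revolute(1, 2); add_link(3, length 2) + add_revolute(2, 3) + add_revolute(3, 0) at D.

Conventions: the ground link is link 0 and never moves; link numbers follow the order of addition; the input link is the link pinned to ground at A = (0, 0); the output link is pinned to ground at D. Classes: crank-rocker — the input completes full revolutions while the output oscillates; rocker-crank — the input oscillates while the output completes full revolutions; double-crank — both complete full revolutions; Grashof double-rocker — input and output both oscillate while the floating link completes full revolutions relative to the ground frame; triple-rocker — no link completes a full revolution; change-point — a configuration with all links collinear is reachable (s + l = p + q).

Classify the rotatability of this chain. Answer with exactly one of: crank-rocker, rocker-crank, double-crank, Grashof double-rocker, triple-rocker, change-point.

lengths: ground=8, input=7, coupler=10, output=2
sorted: s=2 (shortest), l=10 (longest), p+q=15
s + l = 12 vs p + q = 15
s + l < p + q (Grashof) with shortest = output link → rocker-crank

rocker-crank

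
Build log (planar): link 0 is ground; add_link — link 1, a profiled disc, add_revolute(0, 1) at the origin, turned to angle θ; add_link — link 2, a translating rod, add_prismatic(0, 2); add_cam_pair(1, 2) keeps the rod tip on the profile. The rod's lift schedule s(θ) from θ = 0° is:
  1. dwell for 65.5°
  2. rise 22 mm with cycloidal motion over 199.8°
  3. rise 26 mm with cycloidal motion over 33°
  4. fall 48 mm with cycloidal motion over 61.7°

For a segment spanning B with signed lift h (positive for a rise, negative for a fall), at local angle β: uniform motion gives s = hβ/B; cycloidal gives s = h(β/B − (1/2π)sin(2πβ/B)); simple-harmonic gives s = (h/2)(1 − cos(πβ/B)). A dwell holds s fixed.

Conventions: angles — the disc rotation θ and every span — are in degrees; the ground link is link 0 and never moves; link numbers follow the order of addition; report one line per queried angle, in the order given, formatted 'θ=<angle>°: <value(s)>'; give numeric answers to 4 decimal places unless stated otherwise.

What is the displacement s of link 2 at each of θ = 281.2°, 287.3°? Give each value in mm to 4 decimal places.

seg 1 [0°–65.5°] dwell: s stays 0.0000
seg 2 [65.5°–265.3°] cycloidal, h=22: full span → s += 22 → s = 22.0000
seg 3 [265.3°–298.3°] cycloidal, h=26: θ=281.2° here. β=15.9, B=33. 26·(0.4818 − sin(2π·0.4818)/(2π)) = 12.0556 → s = 34.0556
seg 3 [265.3°–298.3°] cycloidal, h=26: θ=287.3° here. β=22, B=33. 26·(0.6667 − sin(2π·0.6667)/(2π)) = 20.9170 → s = 42.9170

θ=281.2°: 34.0556
θ=287.3°: 42.9170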